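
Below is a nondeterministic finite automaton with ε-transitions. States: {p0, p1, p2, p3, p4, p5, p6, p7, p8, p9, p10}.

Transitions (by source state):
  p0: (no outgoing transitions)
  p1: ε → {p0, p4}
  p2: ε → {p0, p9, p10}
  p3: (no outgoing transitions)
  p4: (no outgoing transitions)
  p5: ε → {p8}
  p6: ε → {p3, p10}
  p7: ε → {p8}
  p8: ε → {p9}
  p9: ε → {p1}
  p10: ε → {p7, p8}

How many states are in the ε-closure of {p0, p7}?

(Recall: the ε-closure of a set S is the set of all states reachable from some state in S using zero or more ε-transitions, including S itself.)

Start with {p0, p7}.
From p7 via ε: add p8.
From p8 via ε: add p9.
From p9 via ε: add p1.
From p1 via ε: add p4.
ε-closure = {p0, p1, p4, p7, p8, p9}, which has 6 states.

6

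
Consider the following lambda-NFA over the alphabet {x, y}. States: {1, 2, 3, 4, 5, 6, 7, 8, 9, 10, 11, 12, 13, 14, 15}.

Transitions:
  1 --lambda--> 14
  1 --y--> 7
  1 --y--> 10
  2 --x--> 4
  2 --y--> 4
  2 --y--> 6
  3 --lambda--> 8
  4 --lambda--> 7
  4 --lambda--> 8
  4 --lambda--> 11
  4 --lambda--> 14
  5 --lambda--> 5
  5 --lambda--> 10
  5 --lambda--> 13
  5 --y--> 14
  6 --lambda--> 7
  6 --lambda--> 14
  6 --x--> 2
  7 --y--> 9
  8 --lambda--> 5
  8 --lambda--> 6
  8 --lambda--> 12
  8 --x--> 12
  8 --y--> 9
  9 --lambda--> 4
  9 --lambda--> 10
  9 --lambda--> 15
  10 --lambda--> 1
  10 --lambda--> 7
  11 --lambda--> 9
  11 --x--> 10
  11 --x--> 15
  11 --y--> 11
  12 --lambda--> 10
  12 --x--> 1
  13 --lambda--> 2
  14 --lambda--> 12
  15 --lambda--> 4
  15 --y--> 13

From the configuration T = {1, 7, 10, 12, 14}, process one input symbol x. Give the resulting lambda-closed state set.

{1, 7, 10, 12, 14}

12 on x → {1}.
No x-transition from 1, 7, 10, 14.
Union after reading x: {1}.
Now take the lambda-closure:
From 1 via lambda: add 14.
From 14 via lambda: add 12.
From 12 via lambda: add 10.
From 10 via lambda: add 7.
No new states can be added; the closed set is {1, 7, 10, 12, 14}.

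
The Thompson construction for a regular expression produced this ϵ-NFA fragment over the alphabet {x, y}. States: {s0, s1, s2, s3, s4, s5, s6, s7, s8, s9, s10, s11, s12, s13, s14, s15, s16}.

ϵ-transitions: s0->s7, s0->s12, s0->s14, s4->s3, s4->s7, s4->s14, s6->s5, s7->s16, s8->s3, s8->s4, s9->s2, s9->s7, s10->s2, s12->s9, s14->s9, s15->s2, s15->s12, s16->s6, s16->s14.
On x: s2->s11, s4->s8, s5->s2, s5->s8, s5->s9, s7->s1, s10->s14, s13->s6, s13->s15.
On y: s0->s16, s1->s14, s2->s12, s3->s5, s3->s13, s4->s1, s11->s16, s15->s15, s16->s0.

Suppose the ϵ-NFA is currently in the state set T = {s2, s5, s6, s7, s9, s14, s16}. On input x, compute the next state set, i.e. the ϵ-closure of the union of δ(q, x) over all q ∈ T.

s2 on x → {s11}.
s5 on x → {s2, s8, s9}.
s7 on x → {s1}.
No x-transition from s6, s9, s14, s16.
Union after reading x: {s1, s2, s8, s9, s11}.
Now take the ϵ-closure:
From s8 via ϵ: add s3, s4.
From s9 via ϵ: add s7.
From s4 via ϵ: add s14.
From s7 via ϵ: add s16.
From s16 via ϵ: add s6.
From s6 via ϵ: add s5.
No new states can be added; the closed set is {s1, s2, s3, s4, s5, s6, s7, s8, s9, s11, s14, s16}.

{s1, s2, s3, s4, s5, s6, s7, s8, s9, s11, s14, s16}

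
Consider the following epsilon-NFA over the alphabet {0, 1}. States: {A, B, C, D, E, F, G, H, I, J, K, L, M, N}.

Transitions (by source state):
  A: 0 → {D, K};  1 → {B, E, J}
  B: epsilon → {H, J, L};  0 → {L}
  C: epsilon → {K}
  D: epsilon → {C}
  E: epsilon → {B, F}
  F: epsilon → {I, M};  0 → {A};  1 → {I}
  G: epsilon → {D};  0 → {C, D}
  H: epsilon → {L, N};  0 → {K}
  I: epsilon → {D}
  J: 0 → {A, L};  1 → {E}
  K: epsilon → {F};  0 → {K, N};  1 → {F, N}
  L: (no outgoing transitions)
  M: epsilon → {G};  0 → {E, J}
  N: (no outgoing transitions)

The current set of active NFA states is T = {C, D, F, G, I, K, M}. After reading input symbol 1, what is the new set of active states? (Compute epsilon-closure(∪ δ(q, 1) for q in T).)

{C, D, F, G, I, K, M, N}

F on 1 → {I}.
K on 1 → {F, N}.
No 1-transition from C, D, G, I, M.
Union after reading 1: {F, I, N}.
Now take the epsilon-closure:
From F via epsilon: add M.
From I via epsilon: add D.
From D via epsilon: add C.
From M via epsilon: add G.
From C via epsilon: add K.
No new states can be added; the closed set is {C, D, F, G, I, K, M, N}.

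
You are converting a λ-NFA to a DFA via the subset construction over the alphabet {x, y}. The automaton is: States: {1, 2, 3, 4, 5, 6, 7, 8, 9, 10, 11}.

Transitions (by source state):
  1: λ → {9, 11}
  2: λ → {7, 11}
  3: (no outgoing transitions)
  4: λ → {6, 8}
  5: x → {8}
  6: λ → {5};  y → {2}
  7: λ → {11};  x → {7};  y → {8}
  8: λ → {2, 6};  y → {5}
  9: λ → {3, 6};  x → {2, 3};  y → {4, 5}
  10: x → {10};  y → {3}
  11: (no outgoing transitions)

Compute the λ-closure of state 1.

{1, 3, 5, 6, 9, 11}

Start with {1}.
From 1 via λ: add 9, 11.
From 9 via λ: add 3, 6.
From 6 via λ: add 5.
No new states can be added; the closed set is {1, 3, 5, 6, 9, 11}.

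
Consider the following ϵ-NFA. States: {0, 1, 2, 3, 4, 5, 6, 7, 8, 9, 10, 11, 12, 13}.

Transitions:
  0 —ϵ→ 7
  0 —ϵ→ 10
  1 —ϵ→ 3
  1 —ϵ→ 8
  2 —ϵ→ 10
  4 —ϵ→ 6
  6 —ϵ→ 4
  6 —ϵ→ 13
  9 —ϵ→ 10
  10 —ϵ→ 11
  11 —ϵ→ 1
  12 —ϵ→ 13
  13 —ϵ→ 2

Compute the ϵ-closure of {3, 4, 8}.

{1, 2, 3, 4, 6, 8, 10, 11, 13}

Start with {3, 4, 8}.
From 4 via ϵ: add 6.
From 6 via ϵ: add 13.
From 13 via ϵ: add 2.
From 2 via ϵ: add 10.
From 10 via ϵ: add 11.
From 11 via ϵ: add 1.
No new states can be added; the closed set is {1, 2, 3, 4, 6, 8, 10, 11, 13}.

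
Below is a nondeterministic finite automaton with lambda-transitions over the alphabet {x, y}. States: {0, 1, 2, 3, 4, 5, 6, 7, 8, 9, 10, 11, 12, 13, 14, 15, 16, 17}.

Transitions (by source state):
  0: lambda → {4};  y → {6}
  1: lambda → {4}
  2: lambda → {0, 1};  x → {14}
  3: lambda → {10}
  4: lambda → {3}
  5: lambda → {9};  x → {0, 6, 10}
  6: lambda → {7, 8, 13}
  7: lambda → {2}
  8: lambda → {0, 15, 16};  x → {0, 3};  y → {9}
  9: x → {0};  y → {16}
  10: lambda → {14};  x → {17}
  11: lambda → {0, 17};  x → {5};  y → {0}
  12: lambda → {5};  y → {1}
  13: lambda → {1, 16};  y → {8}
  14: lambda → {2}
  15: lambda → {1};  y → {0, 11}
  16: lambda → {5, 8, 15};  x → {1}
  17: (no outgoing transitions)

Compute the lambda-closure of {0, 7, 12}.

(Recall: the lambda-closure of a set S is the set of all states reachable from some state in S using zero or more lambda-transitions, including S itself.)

{0, 1, 2, 3, 4, 5, 7, 9, 10, 12, 14}

Start with {0, 7, 12}.
From 0 via lambda: add 4.
From 7 via lambda: add 2.
From 12 via lambda: add 5.
From 2 via lambda: add 1.
From 4 via lambda: add 3.
From 5 via lambda: add 9.
From 3 via lambda: add 10.
From 10 via lambda: add 14.
No new states can be added; the closed set is {0, 1, 2, 3, 4, 5, 7, 9, 10, 12, 14}.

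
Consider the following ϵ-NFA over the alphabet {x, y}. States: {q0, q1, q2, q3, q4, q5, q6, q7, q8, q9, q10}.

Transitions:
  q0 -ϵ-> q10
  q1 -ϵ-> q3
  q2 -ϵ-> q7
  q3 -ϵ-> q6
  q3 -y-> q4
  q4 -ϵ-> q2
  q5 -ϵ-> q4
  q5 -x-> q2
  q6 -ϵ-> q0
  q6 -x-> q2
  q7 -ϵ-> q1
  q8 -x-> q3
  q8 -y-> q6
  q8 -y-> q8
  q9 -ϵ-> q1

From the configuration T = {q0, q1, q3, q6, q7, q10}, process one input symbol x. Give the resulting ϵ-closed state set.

{q0, q1, q2, q3, q6, q7, q10}

q6 on x → {q2}.
No x-transition from q0, q1, q3, q7, q10.
Union after reading x: {q2}.
Now take the ϵ-closure:
From q2 via ϵ: add q7.
From q7 via ϵ: add q1.
From q1 via ϵ: add q3.
From q3 via ϵ: add q6.
From q6 via ϵ: add q0.
From q0 via ϵ: add q10.
No new states can be added; the closed set is {q0, q1, q2, q3, q6, q7, q10}.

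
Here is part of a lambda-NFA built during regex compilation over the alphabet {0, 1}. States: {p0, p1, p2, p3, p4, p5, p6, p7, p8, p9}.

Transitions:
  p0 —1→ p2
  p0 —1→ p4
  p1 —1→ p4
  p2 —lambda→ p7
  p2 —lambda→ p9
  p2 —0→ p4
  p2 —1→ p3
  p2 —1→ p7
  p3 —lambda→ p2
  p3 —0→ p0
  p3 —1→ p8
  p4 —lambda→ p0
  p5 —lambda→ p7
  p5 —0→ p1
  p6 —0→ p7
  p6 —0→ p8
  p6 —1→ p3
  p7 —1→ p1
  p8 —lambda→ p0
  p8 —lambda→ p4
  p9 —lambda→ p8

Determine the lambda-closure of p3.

{p0, p2, p3, p4, p7, p8, p9}

Start with {p3}.
From p3 via lambda: add p2.
From p2 via lambda: add p7, p9.
From p9 via lambda: add p8.
From p8 via lambda: add p0, p4.
No new states can be added; the closed set is {p0, p2, p3, p4, p7, p8, p9}.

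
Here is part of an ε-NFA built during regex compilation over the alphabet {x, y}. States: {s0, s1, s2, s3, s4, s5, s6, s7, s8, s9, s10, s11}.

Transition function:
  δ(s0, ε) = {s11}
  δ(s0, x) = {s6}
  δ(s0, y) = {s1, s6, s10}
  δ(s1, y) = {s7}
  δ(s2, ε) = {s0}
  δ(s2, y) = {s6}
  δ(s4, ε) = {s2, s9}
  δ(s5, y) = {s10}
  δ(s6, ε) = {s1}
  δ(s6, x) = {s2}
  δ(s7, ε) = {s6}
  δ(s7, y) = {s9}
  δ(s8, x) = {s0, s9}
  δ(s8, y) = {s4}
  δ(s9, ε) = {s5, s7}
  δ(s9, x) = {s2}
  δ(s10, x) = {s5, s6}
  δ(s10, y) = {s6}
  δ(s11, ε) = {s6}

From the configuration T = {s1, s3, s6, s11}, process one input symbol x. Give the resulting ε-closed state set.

{s0, s1, s2, s6, s11}

s6 on x → {s2}.
No x-transition from s1, s3, s11.
Union after reading x: {s2}.
Now take the ε-closure:
From s2 via ε: add s0.
From s0 via ε: add s11.
From s11 via ε: add s6.
From s6 via ε: add s1.
No new states can be added; the closed set is {s0, s1, s2, s6, s11}.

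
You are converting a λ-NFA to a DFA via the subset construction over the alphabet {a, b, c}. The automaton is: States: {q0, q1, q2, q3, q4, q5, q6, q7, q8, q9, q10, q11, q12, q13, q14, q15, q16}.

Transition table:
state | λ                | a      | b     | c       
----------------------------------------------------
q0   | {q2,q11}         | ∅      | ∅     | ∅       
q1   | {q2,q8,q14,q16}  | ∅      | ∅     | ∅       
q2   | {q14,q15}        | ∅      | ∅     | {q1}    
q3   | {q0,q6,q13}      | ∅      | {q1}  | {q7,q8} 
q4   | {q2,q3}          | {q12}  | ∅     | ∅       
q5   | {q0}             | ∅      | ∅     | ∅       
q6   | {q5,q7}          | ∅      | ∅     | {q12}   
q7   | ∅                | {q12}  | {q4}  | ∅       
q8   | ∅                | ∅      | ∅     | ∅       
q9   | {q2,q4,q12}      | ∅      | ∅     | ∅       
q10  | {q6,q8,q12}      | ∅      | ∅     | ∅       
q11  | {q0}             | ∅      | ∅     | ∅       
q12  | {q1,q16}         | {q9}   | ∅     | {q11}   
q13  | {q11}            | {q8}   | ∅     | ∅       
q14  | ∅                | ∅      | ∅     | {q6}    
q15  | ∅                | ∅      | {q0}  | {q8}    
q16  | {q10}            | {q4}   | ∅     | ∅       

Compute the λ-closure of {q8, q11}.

{q0, q2, q8, q11, q14, q15}

Start with {q8, q11}.
From q11 via λ: add q0.
From q0 via λ: add q2.
From q2 via λ: add q14, q15.
No new states can be added; the closed set is {q0, q2, q8, q11, q14, q15}.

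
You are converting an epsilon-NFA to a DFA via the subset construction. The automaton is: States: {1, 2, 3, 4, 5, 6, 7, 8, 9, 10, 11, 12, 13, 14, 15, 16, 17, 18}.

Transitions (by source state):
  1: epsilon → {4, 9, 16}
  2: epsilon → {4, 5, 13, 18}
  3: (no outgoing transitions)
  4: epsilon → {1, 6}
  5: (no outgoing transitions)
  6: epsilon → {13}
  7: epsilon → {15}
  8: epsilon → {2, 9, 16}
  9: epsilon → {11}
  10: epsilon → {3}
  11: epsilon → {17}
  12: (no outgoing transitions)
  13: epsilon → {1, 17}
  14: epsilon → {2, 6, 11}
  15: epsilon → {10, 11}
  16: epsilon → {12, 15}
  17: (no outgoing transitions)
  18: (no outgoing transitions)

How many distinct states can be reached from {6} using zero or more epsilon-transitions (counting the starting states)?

12

Start with {6}.
From 6 via epsilon: add 13.
From 13 via epsilon: add 1, 17.
From 1 via epsilon: add 4, 9, 16.
From 9 via epsilon: add 11.
From 16 via epsilon: add 12, 15.
From 15 via epsilon: add 10.
From 10 via epsilon: add 3.
epsilon-closure = {1, 3, 4, 6, 9, 10, 11, 12, 13, 15, 16, 17}, which has 12 states.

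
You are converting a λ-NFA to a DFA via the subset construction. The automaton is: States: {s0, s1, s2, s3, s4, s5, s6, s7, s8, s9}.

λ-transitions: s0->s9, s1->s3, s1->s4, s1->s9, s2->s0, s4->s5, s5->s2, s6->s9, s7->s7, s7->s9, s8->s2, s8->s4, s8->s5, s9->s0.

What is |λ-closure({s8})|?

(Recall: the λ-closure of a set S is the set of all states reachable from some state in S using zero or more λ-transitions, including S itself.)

Start with {s8}.
From s8 via λ: add s2, s4, s5.
From s2 via λ: add s0.
From s0 via λ: add s9.
λ-closure = {s0, s2, s4, s5, s8, s9}, which has 6 states.

6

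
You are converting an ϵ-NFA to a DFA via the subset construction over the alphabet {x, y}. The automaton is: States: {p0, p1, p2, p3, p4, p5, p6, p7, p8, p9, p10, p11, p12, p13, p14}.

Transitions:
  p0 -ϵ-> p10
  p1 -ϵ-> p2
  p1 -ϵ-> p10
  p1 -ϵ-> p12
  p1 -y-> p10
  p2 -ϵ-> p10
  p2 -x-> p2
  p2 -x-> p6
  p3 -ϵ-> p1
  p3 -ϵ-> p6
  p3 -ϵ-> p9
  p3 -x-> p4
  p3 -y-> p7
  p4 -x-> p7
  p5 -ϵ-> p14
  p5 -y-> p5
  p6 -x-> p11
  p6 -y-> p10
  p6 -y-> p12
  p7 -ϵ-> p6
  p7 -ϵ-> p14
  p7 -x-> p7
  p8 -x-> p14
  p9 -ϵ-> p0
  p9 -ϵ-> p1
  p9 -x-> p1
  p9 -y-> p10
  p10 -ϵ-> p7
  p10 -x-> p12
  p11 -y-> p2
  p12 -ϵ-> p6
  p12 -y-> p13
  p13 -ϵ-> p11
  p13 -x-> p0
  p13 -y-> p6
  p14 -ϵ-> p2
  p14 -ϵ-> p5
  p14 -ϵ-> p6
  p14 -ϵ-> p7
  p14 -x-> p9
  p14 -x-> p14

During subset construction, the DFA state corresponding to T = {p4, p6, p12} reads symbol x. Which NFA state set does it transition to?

p4 on x → {p7}.
p6 on x → {p11}.
No x-transition from p12.
Union after reading x: {p7, p11}.
Now take the ϵ-closure:
From p7 via ϵ: add p6, p14.
From p14 via ϵ: add p2, p5.
From p2 via ϵ: add p10.
No new states can be added; the closed set is {p2, p5, p6, p7, p10, p11, p14}.

{p2, p5, p6, p7, p10, p11, p14}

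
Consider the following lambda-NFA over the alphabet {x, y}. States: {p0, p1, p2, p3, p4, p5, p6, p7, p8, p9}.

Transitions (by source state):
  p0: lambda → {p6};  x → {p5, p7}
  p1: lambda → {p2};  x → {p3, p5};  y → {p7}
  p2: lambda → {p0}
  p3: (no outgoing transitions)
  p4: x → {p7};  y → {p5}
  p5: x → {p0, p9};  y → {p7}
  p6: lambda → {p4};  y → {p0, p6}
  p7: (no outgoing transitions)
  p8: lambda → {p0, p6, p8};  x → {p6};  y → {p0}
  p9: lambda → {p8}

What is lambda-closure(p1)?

{p0, p1, p2, p4, p6}

Start with {p1}.
From p1 via lambda: add p2.
From p2 via lambda: add p0.
From p0 via lambda: add p6.
From p6 via lambda: add p4.
No new states can be added; the closed set is {p0, p1, p2, p4, p6}.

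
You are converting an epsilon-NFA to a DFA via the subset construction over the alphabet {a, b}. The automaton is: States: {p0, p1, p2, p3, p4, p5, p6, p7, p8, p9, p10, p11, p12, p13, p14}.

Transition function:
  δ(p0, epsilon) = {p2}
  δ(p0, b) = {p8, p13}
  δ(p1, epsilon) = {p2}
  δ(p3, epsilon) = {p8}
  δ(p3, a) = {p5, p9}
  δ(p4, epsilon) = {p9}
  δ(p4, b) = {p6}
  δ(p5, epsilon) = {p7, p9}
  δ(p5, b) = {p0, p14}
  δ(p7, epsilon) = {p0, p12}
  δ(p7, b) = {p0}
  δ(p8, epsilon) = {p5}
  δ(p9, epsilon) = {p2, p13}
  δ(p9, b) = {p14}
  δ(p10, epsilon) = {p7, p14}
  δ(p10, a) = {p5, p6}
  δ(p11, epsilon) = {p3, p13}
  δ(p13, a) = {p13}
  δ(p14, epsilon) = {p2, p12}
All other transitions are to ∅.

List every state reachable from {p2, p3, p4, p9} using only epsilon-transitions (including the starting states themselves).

Start with {p2, p3, p4, p9}.
From p3 via epsilon: add p8.
From p9 via epsilon: add p13.
From p8 via epsilon: add p5.
From p5 via epsilon: add p7.
From p7 via epsilon: add p0, p12.
No new states can be added; the closed set is {p0, p2, p3, p4, p5, p7, p8, p9, p12, p13}.

{p0, p2, p3, p4, p5, p7, p8, p9, p12, p13}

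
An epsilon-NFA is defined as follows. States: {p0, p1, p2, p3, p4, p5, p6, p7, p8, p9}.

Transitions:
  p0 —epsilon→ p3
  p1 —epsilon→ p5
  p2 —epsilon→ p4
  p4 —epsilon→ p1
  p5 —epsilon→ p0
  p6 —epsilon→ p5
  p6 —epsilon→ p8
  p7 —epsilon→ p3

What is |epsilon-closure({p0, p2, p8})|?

7

Start with {p0, p2, p8}.
From p0 via epsilon: add p3.
From p2 via epsilon: add p4.
From p4 via epsilon: add p1.
From p1 via epsilon: add p5.
epsilon-closure = {p0, p1, p2, p3, p4, p5, p8}, which has 7 states.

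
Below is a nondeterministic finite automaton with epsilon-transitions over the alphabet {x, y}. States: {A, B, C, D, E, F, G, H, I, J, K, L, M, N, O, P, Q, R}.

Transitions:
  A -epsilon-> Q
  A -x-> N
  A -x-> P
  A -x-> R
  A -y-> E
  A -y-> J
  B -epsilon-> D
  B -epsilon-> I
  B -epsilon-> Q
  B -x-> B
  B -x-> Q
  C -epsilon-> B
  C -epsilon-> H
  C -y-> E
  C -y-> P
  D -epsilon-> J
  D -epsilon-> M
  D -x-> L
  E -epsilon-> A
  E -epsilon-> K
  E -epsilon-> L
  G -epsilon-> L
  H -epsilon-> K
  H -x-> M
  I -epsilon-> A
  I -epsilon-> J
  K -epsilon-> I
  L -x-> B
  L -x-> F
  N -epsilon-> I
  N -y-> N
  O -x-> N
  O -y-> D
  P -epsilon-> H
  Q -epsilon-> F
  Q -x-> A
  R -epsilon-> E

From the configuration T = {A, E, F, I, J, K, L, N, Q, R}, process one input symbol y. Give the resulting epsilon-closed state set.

{A, E, F, I, J, K, L, N, Q}

A on y → {E, J}.
N on y → {N}.
No y-transition from E, F, I, J, K, L, Q, R.
Union after reading y: {E, J, N}.
Now take the epsilon-closure:
From E via epsilon: add A, K, L.
From N via epsilon: add I.
From A via epsilon: add Q.
From Q via epsilon: add F.
No new states can be added; the closed set is {A, E, F, I, J, K, L, N, Q}.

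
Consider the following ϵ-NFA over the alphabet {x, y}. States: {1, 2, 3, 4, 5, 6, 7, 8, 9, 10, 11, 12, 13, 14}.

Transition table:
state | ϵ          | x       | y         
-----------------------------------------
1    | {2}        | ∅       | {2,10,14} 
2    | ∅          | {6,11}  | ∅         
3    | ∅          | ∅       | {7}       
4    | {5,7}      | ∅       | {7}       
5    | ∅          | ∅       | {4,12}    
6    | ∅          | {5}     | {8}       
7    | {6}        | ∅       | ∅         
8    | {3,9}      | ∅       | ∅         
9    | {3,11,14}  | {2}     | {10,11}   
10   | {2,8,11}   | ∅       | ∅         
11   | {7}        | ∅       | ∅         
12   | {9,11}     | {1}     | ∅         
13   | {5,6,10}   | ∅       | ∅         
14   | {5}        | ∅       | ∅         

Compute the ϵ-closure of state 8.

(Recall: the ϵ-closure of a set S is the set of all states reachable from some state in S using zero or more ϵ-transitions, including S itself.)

Start with {8}.
From 8 via ϵ: add 3, 9.
From 9 via ϵ: add 11, 14.
From 11 via ϵ: add 7.
From 14 via ϵ: add 5.
From 7 via ϵ: add 6.
No new states can be added; the closed set is {3, 5, 6, 7, 8, 9, 11, 14}.

{3, 5, 6, 7, 8, 9, 11, 14}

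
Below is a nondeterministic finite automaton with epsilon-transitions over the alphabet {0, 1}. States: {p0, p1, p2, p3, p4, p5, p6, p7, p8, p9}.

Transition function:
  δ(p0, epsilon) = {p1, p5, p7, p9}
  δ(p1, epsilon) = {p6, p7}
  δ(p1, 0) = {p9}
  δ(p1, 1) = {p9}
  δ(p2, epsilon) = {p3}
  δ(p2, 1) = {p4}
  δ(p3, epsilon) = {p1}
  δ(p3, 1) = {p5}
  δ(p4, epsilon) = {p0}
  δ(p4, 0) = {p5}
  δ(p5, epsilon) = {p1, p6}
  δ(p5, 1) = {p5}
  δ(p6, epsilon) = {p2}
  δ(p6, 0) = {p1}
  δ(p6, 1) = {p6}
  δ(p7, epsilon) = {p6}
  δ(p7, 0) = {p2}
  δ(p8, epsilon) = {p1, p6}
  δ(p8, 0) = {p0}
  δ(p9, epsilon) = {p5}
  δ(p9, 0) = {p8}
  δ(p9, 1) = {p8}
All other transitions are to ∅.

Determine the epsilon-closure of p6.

{p1, p2, p3, p6, p7}

Start with {p6}.
From p6 via epsilon: add p2.
From p2 via epsilon: add p3.
From p3 via epsilon: add p1.
From p1 via epsilon: add p7.
No new states can be added; the closed set is {p1, p2, p3, p6, p7}.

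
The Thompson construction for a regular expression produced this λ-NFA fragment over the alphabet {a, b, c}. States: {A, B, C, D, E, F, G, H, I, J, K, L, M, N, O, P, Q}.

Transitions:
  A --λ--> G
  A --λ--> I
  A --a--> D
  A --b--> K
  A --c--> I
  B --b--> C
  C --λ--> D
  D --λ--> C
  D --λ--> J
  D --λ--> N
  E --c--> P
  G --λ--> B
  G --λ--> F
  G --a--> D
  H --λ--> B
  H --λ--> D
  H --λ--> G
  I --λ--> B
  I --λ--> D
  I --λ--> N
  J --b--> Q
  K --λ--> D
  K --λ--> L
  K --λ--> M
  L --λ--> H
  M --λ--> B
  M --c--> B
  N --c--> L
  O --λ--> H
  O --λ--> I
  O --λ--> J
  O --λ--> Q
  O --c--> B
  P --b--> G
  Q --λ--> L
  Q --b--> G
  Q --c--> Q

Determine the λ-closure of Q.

{B, C, D, F, G, H, J, L, N, Q}

Start with {Q}.
From Q via λ: add L.
From L via λ: add H.
From H via λ: add B, D, G.
From D via λ: add C, J, N.
From G via λ: add F.
No new states can be added; the closed set is {B, C, D, F, G, H, J, L, N, Q}.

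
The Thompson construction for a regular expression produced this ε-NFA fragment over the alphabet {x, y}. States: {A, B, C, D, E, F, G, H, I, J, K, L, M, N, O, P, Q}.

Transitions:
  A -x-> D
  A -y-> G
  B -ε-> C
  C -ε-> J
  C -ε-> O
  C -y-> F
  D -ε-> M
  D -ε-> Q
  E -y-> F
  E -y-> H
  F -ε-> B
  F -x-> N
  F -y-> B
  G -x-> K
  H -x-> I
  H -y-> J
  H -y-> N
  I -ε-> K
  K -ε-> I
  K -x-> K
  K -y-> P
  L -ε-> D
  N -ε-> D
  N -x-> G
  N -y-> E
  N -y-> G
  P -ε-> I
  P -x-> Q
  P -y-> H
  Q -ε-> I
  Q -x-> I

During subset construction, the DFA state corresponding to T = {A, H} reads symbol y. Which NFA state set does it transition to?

A on y → {G}.
H on y → {J, N}.
Union after reading y: {G, J, N}.
Now take the ε-closure:
From N via ε: add D.
From D via ε: add M, Q.
From Q via ε: add I.
From I via ε: add K.
No new states can be added; the closed set is {D, G, I, J, K, M, N, Q}.

{D, G, I, J, K, M, N, Q}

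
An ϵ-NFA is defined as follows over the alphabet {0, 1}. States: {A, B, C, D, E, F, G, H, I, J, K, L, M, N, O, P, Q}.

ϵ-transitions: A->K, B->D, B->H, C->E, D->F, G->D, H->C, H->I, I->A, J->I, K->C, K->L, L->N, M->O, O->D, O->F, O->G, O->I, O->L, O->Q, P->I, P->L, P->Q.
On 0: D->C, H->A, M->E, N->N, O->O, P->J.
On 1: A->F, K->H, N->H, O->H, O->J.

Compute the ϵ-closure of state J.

Start with {J}.
From J via ϵ: add I.
From I via ϵ: add A.
From A via ϵ: add K.
From K via ϵ: add C, L.
From C via ϵ: add E.
From L via ϵ: add N.
No new states can be added; the closed set is {A, C, E, I, J, K, L, N}.

{A, C, E, I, J, K, L, N}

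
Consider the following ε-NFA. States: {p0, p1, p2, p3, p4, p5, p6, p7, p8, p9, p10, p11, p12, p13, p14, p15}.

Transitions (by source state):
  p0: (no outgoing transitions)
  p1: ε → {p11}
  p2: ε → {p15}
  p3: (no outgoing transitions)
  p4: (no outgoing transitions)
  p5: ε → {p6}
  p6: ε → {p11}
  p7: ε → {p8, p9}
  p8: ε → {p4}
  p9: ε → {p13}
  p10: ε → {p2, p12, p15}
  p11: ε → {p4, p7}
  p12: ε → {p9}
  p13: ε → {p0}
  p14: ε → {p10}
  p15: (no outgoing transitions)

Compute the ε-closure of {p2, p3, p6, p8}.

Start with {p2, p3, p6, p8}.
From p2 via ε: add p15.
From p6 via ε: add p11.
From p8 via ε: add p4.
From p11 via ε: add p7.
From p7 via ε: add p9.
From p9 via ε: add p13.
From p13 via ε: add p0.
No new states can be added; the closed set is {p0, p2, p3, p4, p6, p7, p8, p9, p11, p13, p15}.

{p0, p2, p3, p4, p6, p7, p8, p9, p11, p13, p15}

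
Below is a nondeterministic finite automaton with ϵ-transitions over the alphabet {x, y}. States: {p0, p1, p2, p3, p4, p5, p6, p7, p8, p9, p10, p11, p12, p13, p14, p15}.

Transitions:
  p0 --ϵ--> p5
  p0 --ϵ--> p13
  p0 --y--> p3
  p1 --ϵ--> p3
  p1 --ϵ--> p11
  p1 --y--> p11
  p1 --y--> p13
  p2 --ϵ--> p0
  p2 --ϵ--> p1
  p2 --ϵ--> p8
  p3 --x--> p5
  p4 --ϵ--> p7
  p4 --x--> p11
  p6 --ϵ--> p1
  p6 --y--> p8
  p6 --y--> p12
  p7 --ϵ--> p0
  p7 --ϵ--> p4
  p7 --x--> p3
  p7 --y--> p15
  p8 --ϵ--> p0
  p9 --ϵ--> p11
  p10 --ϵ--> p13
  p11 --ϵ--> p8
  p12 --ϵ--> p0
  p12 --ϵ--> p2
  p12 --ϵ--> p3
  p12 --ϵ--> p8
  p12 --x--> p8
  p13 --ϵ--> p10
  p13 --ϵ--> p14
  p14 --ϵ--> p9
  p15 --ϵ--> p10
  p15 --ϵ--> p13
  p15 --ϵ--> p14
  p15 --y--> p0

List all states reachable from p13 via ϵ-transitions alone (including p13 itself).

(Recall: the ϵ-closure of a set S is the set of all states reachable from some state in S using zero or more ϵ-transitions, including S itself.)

{p0, p5, p8, p9, p10, p11, p13, p14}

Start with {p13}.
From p13 via ϵ: add p10, p14.
From p14 via ϵ: add p9.
From p9 via ϵ: add p11.
From p11 via ϵ: add p8.
From p8 via ϵ: add p0.
From p0 via ϵ: add p5.
No new states can be added; the closed set is {p0, p5, p8, p9, p10, p11, p13, p14}.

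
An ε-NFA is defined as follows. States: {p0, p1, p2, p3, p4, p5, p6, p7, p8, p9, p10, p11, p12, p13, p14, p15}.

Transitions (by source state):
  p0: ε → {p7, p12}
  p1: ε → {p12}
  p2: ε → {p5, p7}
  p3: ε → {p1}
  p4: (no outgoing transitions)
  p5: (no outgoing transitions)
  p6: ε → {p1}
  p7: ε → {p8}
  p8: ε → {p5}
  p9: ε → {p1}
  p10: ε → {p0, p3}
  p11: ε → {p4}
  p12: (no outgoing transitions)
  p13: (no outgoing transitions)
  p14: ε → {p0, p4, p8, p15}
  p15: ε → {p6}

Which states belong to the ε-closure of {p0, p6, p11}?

Start with {p0, p6, p11}.
From p0 via ε: add p7, p12.
From p6 via ε: add p1.
From p11 via ε: add p4.
From p7 via ε: add p8.
From p8 via ε: add p5.
No new states can be added; the closed set is {p0, p1, p4, p5, p6, p7, p8, p11, p12}.

{p0, p1, p4, p5, p6, p7, p8, p11, p12}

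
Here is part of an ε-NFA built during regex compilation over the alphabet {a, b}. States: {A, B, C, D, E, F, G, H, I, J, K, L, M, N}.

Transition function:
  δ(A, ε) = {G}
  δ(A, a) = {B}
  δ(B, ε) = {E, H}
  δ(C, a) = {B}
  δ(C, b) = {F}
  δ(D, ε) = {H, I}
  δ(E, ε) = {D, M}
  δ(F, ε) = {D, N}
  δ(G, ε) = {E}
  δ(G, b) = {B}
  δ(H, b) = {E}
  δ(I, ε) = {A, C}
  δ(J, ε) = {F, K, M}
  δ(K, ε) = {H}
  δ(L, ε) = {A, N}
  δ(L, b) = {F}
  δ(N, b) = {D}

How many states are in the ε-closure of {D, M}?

Start with {D, M}.
From D via ε: add H, I.
From I via ε: add A, C.
From A via ε: add G.
From G via ε: add E.
ε-closure = {A, C, D, E, G, H, I, M}, which has 8 states.

8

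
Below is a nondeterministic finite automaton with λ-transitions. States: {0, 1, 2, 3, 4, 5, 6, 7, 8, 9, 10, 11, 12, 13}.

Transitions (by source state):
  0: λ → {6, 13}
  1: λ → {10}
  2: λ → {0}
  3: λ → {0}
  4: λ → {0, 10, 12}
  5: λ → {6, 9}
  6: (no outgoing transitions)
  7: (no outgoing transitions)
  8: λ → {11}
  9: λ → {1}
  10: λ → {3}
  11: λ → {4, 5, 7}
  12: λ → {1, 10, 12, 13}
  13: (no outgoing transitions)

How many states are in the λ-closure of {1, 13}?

Start with {1, 13}.
From 1 via λ: add 10.
From 10 via λ: add 3.
From 3 via λ: add 0.
From 0 via λ: add 6.
λ-closure = {0, 1, 3, 6, 10, 13}, which has 6 states.

6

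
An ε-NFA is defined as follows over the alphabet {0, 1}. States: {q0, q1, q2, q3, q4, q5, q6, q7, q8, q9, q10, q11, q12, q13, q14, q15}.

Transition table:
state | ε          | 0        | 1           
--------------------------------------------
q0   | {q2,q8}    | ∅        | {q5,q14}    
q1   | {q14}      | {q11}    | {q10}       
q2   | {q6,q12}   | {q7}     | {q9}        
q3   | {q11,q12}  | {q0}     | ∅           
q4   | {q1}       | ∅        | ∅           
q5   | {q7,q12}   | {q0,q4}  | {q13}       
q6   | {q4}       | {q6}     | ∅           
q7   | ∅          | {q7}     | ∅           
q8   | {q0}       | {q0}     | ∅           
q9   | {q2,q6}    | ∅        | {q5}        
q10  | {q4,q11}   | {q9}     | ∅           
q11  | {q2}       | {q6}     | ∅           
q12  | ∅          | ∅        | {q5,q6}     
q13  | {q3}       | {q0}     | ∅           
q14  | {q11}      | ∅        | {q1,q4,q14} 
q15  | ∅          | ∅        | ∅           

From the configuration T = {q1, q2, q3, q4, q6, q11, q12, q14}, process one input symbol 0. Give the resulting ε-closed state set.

{q0, q1, q2, q4, q6, q7, q8, q11, q12, q14}

q1 on 0 → {q11}.
q2 on 0 → {q7}.
q3 on 0 → {q0}.
q6 on 0 → {q6}.
q11 on 0 → {q6}.
No 0-transition from q4, q12, q14.
Union after reading 0: {q0, q6, q7, q11}.
Now take the ε-closure:
From q0 via ε: add q2, q8.
From q6 via ε: add q4.
From q2 via ε: add q12.
From q4 via ε: add q1.
From q1 via ε: add q14.
No new states can be added; the closed set is {q0, q1, q2, q4, q6, q7, q8, q11, q12, q14}.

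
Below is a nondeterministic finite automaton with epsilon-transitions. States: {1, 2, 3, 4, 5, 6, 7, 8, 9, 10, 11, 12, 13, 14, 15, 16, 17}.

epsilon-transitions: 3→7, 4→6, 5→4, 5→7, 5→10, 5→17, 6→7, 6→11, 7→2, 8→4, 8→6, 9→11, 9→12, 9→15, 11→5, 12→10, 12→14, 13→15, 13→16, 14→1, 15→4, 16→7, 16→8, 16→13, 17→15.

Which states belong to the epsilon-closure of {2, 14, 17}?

{1, 2, 4, 5, 6, 7, 10, 11, 14, 15, 17}

Start with {2, 14, 17}.
From 14 via epsilon: add 1.
From 17 via epsilon: add 15.
From 15 via epsilon: add 4.
From 4 via epsilon: add 6.
From 6 via epsilon: add 7, 11.
From 11 via epsilon: add 5.
From 5 via epsilon: add 10.
No new states can be added; the closed set is {1, 2, 4, 5, 6, 7, 10, 11, 14, 15, 17}.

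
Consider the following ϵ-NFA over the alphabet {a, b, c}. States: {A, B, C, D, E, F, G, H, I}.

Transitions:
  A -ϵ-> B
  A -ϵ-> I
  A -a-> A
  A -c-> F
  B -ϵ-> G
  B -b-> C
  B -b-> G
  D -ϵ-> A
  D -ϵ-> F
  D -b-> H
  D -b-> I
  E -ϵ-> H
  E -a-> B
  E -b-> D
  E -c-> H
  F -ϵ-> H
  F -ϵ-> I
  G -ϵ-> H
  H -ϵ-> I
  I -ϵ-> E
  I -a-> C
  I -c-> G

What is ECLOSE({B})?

Start with {B}.
From B via ϵ: add G.
From G via ϵ: add H.
From H via ϵ: add I.
From I via ϵ: add E.
No new states can be added; the closed set is {B, E, G, H, I}.

{B, E, G, H, I}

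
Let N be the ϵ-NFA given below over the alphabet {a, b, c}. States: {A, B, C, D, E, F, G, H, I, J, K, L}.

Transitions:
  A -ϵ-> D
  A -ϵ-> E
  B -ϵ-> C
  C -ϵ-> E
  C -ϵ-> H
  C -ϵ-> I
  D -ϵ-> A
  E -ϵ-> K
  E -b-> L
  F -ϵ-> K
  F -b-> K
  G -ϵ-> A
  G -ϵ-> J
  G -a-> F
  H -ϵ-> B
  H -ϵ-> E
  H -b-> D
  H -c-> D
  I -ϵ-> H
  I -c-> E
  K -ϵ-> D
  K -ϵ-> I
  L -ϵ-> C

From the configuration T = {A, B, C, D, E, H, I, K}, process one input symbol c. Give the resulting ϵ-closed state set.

H on c → {D}.
I on c → {E}.
No c-transition from A, B, C, D, E, K.
Union after reading c: {D, E}.
Now take the ϵ-closure:
From D via ϵ: add A.
From E via ϵ: add K.
From K via ϵ: add I.
From I via ϵ: add H.
From H via ϵ: add B.
From B via ϵ: add C.
No new states can be added; the closed set is {A, B, C, D, E, H, I, K}.

{A, B, C, D, E, H, I, K}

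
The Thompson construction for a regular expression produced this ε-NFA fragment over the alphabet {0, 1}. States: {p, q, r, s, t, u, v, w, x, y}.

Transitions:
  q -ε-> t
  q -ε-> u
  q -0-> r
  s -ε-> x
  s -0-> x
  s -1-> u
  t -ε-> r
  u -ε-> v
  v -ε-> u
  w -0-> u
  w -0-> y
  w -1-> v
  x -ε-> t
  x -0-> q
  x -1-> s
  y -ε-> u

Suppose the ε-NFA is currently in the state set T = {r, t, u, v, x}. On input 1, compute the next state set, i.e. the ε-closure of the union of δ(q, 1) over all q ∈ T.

{r, s, t, x}

x on 1 → {s}.
No 1-transition from r, t, u, v.
Union after reading 1: {s}.
Now take the ε-closure:
From s via ε: add x.
From x via ε: add t.
From t via ε: add r.
No new states can be added; the closed set is {r, s, t, x}.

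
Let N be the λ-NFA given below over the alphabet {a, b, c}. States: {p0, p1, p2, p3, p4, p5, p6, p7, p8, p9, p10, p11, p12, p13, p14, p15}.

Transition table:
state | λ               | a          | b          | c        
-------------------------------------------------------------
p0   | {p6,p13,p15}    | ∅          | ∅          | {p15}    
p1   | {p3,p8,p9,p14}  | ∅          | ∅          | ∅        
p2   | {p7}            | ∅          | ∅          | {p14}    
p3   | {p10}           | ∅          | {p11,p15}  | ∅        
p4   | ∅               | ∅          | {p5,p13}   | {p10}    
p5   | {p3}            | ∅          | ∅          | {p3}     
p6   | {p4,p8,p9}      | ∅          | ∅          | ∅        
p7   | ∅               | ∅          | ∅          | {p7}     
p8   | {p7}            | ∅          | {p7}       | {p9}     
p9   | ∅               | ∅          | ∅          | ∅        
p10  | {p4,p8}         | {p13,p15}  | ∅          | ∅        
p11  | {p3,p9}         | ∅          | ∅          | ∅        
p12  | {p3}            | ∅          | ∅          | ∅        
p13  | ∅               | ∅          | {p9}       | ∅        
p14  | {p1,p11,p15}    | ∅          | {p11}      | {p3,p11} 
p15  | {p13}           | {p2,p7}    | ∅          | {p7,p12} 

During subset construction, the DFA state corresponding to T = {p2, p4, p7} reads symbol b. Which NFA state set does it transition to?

p4 on b → {p5, p13}.
No b-transition from p2, p7.
Union after reading b: {p5, p13}.
Now take the λ-closure:
From p5 via λ: add p3.
From p3 via λ: add p10.
From p10 via λ: add p4, p8.
From p8 via λ: add p7.
No new states can be added; the closed set is {p3, p4, p5, p7, p8, p10, p13}.

{p3, p4, p5, p7, p8, p10, p13}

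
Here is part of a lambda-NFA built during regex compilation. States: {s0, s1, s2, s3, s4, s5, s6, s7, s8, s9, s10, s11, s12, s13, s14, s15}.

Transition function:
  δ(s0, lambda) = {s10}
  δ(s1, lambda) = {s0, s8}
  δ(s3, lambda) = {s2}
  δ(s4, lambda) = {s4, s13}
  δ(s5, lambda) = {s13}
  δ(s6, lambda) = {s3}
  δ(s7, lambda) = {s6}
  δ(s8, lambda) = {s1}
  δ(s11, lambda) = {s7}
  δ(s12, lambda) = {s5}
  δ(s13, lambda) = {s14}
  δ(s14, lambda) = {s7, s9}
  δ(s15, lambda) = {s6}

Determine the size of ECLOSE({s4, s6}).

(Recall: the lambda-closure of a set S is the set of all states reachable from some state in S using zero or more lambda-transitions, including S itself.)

8

Start with {s4, s6}.
From s4 via lambda: add s13.
From s6 via lambda: add s3.
From s3 via lambda: add s2.
From s13 via lambda: add s14.
From s14 via lambda: add s7, s9.
lambda-closure = {s2, s3, s4, s6, s7, s9, s13, s14}, which has 8 states.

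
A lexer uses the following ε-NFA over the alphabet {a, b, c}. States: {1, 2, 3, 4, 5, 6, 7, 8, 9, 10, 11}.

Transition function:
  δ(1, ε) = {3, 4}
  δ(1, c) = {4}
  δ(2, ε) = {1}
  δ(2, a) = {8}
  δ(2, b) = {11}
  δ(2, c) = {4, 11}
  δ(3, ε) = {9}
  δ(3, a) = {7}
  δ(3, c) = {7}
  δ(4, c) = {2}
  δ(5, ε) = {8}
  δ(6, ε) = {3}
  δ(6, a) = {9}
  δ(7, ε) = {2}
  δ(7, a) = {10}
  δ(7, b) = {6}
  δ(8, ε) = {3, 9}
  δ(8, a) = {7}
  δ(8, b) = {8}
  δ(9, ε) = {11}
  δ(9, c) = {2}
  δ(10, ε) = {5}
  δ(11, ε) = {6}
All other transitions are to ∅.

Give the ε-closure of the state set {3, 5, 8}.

Start with {3, 5, 8}.
From 3 via ε: add 9.
From 9 via ε: add 11.
From 11 via ε: add 6.
No new states can be added; the closed set is {3, 5, 6, 8, 9, 11}.

{3, 5, 6, 8, 9, 11}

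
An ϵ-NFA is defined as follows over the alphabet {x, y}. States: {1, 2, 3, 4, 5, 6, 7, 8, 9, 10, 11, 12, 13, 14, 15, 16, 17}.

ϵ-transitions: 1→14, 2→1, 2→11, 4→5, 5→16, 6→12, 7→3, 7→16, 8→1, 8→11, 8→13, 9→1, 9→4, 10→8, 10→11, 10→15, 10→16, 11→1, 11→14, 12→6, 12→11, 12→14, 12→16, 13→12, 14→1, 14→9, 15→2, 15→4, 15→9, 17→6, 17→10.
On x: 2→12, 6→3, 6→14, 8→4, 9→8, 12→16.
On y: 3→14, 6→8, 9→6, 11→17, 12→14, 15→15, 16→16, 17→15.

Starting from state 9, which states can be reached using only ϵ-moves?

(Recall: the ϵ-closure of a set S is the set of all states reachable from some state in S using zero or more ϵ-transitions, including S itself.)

{1, 4, 5, 9, 14, 16}

Start with {9}.
From 9 via ϵ: add 1, 4.
From 1 via ϵ: add 14.
From 4 via ϵ: add 5.
From 5 via ϵ: add 16.
No new states can be added; the closed set is {1, 4, 5, 9, 14, 16}.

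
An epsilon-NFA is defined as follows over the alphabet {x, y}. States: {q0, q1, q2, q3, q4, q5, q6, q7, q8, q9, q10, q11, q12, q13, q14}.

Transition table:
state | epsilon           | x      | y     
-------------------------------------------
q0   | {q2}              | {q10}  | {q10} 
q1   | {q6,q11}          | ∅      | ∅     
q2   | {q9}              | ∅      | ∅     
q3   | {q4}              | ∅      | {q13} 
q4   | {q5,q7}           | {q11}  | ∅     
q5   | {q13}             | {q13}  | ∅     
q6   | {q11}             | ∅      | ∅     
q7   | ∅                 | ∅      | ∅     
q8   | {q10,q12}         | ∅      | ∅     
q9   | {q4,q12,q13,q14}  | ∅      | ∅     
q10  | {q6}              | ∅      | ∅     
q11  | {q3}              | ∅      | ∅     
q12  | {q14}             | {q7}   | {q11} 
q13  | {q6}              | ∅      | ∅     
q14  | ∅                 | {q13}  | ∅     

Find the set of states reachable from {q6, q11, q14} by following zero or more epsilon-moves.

{q3, q4, q5, q6, q7, q11, q13, q14}

Start with {q6, q11, q14}.
From q11 via epsilon: add q3.
From q3 via epsilon: add q4.
From q4 via epsilon: add q5, q7.
From q5 via epsilon: add q13.
No new states can be added; the closed set is {q3, q4, q5, q6, q7, q11, q13, q14}.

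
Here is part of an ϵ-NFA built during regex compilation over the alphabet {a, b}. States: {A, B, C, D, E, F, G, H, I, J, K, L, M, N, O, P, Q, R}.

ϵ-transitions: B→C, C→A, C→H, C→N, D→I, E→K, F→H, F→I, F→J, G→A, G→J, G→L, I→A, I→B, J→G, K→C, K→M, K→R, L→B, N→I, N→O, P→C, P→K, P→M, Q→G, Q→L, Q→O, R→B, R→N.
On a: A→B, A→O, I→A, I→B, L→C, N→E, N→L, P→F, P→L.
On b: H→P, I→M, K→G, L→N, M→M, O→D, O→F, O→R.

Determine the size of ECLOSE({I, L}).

Start with {I, L}.
From I via ϵ: add A, B.
From B via ϵ: add C.
From C via ϵ: add H, N.
From N via ϵ: add O.
ϵ-closure = {A, B, C, H, I, L, N, O}, which has 8 states.

8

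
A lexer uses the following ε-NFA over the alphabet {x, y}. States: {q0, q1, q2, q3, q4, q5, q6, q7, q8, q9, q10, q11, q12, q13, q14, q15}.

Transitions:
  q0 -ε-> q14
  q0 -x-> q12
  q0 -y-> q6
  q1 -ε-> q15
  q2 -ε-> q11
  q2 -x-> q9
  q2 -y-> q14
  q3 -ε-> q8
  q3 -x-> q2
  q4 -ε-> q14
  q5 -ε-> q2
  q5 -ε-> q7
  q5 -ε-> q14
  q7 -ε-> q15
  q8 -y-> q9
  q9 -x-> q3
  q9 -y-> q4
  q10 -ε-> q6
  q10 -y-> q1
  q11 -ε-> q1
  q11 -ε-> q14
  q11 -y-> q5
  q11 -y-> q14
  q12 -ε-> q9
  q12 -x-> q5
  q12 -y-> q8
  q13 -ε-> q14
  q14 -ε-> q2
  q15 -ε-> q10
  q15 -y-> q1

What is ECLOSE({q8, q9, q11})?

{q1, q2, q6, q8, q9, q10, q11, q14, q15}

Start with {q8, q9, q11}.
From q11 via ε: add q1, q14.
From q1 via ε: add q15.
From q14 via ε: add q2.
From q15 via ε: add q10.
From q10 via ε: add q6.
No new states can be added; the closed set is {q1, q2, q6, q8, q9, q10, q11, q14, q15}.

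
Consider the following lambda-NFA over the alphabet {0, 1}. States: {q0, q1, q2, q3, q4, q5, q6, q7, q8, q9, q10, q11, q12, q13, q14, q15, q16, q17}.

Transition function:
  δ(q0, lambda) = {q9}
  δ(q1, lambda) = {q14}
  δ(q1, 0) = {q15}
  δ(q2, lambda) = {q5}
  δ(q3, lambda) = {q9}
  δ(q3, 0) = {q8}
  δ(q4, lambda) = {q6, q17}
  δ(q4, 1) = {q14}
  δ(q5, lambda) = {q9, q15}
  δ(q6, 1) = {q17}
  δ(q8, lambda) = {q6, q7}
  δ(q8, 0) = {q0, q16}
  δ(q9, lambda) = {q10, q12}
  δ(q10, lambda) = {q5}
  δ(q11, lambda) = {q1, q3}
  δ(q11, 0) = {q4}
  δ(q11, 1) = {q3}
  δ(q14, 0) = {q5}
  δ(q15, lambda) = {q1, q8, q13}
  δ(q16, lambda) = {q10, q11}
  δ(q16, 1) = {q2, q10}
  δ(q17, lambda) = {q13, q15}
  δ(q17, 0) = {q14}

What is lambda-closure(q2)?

{q1, q2, q5, q6, q7, q8, q9, q10, q12, q13, q14, q15}

Start with {q2}.
From q2 via lambda: add q5.
From q5 via lambda: add q9, q15.
From q9 via lambda: add q10, q12.
From q15 via lambda: add q1, q8, q13.
From q1 via lambda: add q14.
From q8 via lambda: add q6, q7.
No new states can be added; the closed set is {q1, q2, q5, q6, q7, q8, q9, q10, q12, q13, q14, q15}.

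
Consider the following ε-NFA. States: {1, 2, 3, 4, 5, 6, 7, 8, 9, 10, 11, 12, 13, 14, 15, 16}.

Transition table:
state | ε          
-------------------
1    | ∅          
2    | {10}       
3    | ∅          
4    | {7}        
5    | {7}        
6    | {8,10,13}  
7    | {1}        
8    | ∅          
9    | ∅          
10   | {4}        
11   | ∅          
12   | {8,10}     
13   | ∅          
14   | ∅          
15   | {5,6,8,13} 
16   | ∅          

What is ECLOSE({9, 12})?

{1, 4, 7, 8, 9, 10, 12}

Start with {9, 12}.
From 12 via ε: add 8, 10.
From 10 via ε: add 4.
From 4 via ε: add 7.
From 7 via ε: add 1.
No new states can be added; the closed set is {1, 4, 7, 8, 9, 10, 12}.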